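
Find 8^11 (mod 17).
By repeated squaring (mod 17): 8^{1}≡8, 8^{2}≡13, 8^{4}≡16, 8^{8}≡1. Then 8^{11} = 8^{8+2+1} ≡ 1 × 13 × 8 ≡ 2 (mod 17)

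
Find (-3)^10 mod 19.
By repeated squaring mod 19: (-3)^{1}≡16, (-3)^{2}≡9, (-3)^{4}≡5, (-3)^{8}≡6. Then (-3)^{10} = (-3)^{8+2} ≡ 6 × 9 ≡ 16 mod 19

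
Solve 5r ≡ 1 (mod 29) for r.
Since 29 is prime, by Fermat 5^(-1) ≡ 5^{27} ≡ 6 (mod 29). Verify: 5 × 6 = 30 ≡ 1 (mod 29)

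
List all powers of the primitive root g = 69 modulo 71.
69^1, 69^2, ..., 69^{70} mod 71: [69, 4, 63, 16, 39, 64, 14, 43, 56, 30, 11, 49, 44, 54, 34, 3, 65, 12, 47, 48, 46, 50, 42, 58, 26, 19, 33, 5, 61, 20, 31, 9, 53, 36, 70, 2, 67, 8, 55, 32, 7, 57, 28, 15, 41, 60, 22, 27, 17, 37, 68, 6, 59, 24, 23, 25, 21, 29, 13, 45, 52, 38, 66, 10, 51, 40, 62, 18, 35, 1]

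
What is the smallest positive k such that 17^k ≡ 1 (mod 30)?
Powers of 17 mod 30: 17^1≡17, 17^2≡19, 17^3≡23, 17^4≡1. ord_30(17) = 4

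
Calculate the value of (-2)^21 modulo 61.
By repeated squaring mod 61: (-2)^{1}≡59, (-2)^{2}≡4, (-2)^{4}≡16, (-2)^{8}≡12, (-2)^{16}≡22. Then (-2)^{21} = (-2)^{16+4+1} ≡ 22 × 16 × 59 ≡ 28 mod 61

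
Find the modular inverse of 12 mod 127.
Since 127 is prime, by Fermat 12^(-1) ≡ 12^{125} ≡ 53 mod 127. Verify: 12 × 53 = 636 ≡ 1 mod 127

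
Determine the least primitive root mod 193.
g = 5. Powers: [5, 25, 125, 46, 37, 185, 153, 186, 158, 18, ...] generates all 192 non-zero residues.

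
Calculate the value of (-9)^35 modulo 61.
By repeated squaring (mod 61): (-9)^{1}≡52, (-9)^{2}≡20, (-9)^{4}≡34, (-9)^{8}≡58, (-9)^{16}≡9, (-9)^{32}≡20. Then (-9)^{35} = (-9)^{32+2+1} ≡ 20 × 20 × 52 ≡ 60 (mod 61)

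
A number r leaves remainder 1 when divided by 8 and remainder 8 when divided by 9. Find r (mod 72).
M = 8 × 9 = 72. M₁ = 9, y₁ ≡ 1 (mod 8). M₂ = 8, y₂ ≡ 8 (mod 9). r = 1×9×1 + 8×8×8 ≡ 17 (mod 72)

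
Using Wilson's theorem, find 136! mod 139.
(138)! = (136)! × (137) × (138) ≡ -1 (mod 139). So (136)! ≡ -1 × [(138)(137)]^(-1) ≡ 69 (mod 139)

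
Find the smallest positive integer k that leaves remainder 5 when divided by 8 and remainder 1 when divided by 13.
M = 8 × 13 = 104. M₁ = 13, y₁ ≡ 5 (mod 8). M₂ = 8, y₂ ≡ 5 (mod 13). k = 5×13×5 + 1×8×5 ≡ 53 (mod 104)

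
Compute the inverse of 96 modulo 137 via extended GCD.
Extended GCD: 96(10) + 137(-7) = 1. So 96^(-1) ≡ 10 mod 137. Verify: 96 × 10 = 960 ≡ 1 mod 137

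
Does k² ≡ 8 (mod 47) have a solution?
By Euler's criterion: 8^{23} ≡ 1 (mod 47). Since this equals 1, 8 is a QR.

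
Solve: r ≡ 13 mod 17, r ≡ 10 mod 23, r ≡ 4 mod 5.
M = 17 × 23 × 5 = 1955. M₁ = 115, y₁ ≡ 4 mod 17. M₂ = 85, y₂ ≡ 13 mod 23. M₃ = 391, y₃ ≡ 1 mod 5. r = 13×115×4 + 10×85×13 + 4×391×1 ≡ 999 mod 1955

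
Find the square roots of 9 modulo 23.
The square roots of 9 mod 23 are 3 and 20. Verify: 3² = 9 ≡ 9 (mod 23)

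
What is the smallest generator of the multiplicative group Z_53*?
g = 2. Powers: [2, 4, 8, 16, 32, 11, 22, 44, ...] generates all 52 non-zero residues.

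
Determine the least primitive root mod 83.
g = 2. For each prime q|82: 2^{41}≡82, 2^{2}≡4, none ≡ 1, so ord_83(2) = 82 and 2 is a primitive root.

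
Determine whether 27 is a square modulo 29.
By Euler's criterion: 27^{14} ≡ 28 mod 29. Since this equals -1 (≡ 28), 27 is not a QR.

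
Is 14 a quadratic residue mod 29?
By Euler's criterion: 14^{14} ≡ 28 (mod 29). Since this equals -1 (≡ 28), 14 is not a QR.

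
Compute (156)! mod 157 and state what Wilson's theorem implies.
(156)! mod 157 = 156. Since this equals -1 (mod 157), Wilson confirms 157 is prime.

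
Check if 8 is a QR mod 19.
By Euler's criterion: 8^{9} ≡ 18 (mod 19). Since this equals -1 (≡ 18), 8 is not a QR.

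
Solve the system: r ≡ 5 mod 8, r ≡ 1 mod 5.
M = 8 × 5 = 40. M₁ = 5, y₁ ≡ 5 mod 8. M₂ = 8, y₂ ≡ 2 mod 5. r = 5×5×5 + 1×8×2 ≡ 21 mod 40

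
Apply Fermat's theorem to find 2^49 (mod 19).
By Fermat: 2^{18} ≡ 1 (mod 19). 49 = 2×18 + 13. So 2^{49} ≡ 2^{13} ≡ 3 (mod 19)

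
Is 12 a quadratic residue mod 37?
By Euler's criterion: 12^{18} ≡ 1 mod 37. Since this equals 1, 12 is a QR.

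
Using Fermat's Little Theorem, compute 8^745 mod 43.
By Fermat: 8^{42} ≡ 1 (mod 43). 745 ≡ 31 (mod 42). So 8^{745} ≡ 8^{31} ≡ 39 (mod 43)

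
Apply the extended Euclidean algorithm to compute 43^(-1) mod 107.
Extended GCD: 43(5) + 107(-2) = 1. So 43^(-1) ≡ 5 (mod 107). Verify: 43 × 5 = 215 ≡ 1 (mod 107)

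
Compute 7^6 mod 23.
By repeated squaring mod 23: 7^{1}≡7, 7^{2}≡3, 7^{4}≡9. Then 7^{6} = 7^{4+2} ≡ 9 × 3 ≡ 4 mod 23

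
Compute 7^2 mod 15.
7^{2} = 49 ≡ 4 (mod 15)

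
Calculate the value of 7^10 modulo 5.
Using Fermat: 7^{4} ≡ 1 (mod 5). 10 ≡ 2 (mod 4). So 7^{10} ≡ 7^{2} ≡ 4 (mod 5)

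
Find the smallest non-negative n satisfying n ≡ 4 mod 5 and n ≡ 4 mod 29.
M = 5 × 29 = 145. M₁ = 29, y₁ ≡ 4 mod 5. M₂ = 5, y₂ ≡ 6 mod 29. n = 4×29×4 + 4×5×6 ≡ 4 mod 145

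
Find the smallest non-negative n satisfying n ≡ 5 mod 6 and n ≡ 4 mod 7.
M = 6 × 7 = 42. M₁ = 7, y₁ ≡ 1 mod 6. M₂ = 6, y₂ ≡ 6 mod 7. n = 5×7×1 + 4×6×6 ≡ 11 mod 42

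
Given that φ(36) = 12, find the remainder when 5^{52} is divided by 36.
By Euler: 5^{12} ≡ 1 mod 36 since gcd(5, 36) = 1. 52 = 4×12 + 4. So 5^{52} ≡ 5^{4} ≡ 13 mod 36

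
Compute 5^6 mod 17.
By repeated squaring mod 17: 5^{1}≡5, 5^{2}≡8, 5^{4}≡13. Then 5^{6} = 5^{4+2} ≡ 13 × 8 ≡ 2 mod 17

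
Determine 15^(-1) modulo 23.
Since 23 is prime, by Fermat 15^(-1) ≡ 15^{21} ≡ 20 mod 23. Verify: 15 × 20 = 300 ≡ 1 mod 23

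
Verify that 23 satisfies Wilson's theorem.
(22)! mod 23 = 22. Since this equals -1 mod 23, Wilson confirms 23 is prime.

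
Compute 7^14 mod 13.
Using Fermat: 7^{12} ≡ 1 mod 13. 14 ≡ 2 mod 12. So 7^{14} ≡ 7^{2} ≡ 10 mod 13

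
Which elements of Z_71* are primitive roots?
There are φ(70) = 24 primitive roots mod 71: {7, 11, 13, 21, 22, 28, 31, 33, 35, 42, 44, 47, 52, 53, 55, 56, 59, 61, 62, 63, 65, 67, 68, 69}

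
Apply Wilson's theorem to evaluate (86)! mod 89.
(88)! = (86)! × (87) × (88) ≡ -1 mod 89. So (86)! ≡ -1 × [(88)(87)]^(-1) ≡ 44 mod 89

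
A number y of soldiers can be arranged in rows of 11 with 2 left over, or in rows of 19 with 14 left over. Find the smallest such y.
M = 11 × 19 = 209. M₁ = 19, y₁ ≡ 7 mod 11. M₂ = 11, y₂ ≡ 7 mod 19. y = 2×19×7 + 14×11×7 ≡ 90 mod 209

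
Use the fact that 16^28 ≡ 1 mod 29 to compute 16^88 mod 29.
By Fermat: 16^{28} ≡ 1 mod 29. 88 = 3×28 + 4. So 16^{88} ≡ 16^{4} ≡ 25 mod 29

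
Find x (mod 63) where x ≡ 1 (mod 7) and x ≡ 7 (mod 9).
M = 7 × 9 = 63. M₁ = 9, y₁ ≡ 4 (mod 7). M₂ = 7, y₂ ≡ 4 (mod 9). x = 1×9×4 + 7×7×4 ≡ 43 (mod 63)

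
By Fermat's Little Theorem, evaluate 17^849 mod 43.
By Fermat: 17^{42} ≡ 1 (mod 43). 849 ≡ 9 (mod 42). So 17^{849} ≡ 17^{9} ≡ 41 (mod 43)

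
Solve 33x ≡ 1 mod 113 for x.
Since 113 is prime, by Fermat 33^(-1) ≡ 33^{111} ≡ 24 mod 113. Verify: 33 × 24 = 792 ≡ 1 mod 113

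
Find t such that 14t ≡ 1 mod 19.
Since 19 is prime, by Fermat 14^(-1) ≡ 14^{17} ≡ 15 mod 19. Verify: 14 × 15 = 210 ≡ 1 mod 19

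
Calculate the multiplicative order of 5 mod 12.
Powers of 5 mod 12: 5^1≡5, 5^2≡1. So the order of 5 is 2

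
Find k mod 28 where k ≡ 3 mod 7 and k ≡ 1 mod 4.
M = 7 × 4 = 28. M₁ = 4, y₁ ≡ 2 mod 7. M₂ = 7, y₂ ≡ 3 mod 4. k = 3×4×2 + 1×7×3 ≡ 17 mod 28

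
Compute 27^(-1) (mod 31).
Since 31 is prime, by Fermat 27^(-1) ≡ 27^{29} ≡ 23 (mod 31). Verify: 27 × 23 = 621 ≡ 1 (mod 31)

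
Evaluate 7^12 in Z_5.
Using Fermat: 7^{4} ≡ 1 mod 5. 12 ≡ 0 mod 4. So 7^{12} ≡ 7^{0} ≡ 1 mod 5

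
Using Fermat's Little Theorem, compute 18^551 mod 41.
By Fermat: 18^{40} ≡ 1 mod 41. 551 ≡ 31 mod 40. So 18^{551} ≡ 18^{31} ≡ 18 mod 41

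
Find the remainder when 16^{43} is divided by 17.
By Fermat: 16^{16} ≡ 1 mod 17. 43 = 2×16 + 11. So 16^{43} ≡ 16^{11} ≡ 16 mod 17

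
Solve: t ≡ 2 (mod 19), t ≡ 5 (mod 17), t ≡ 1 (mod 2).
M = 19 × 17 × 2 = 646. M₁ = 34, y₁ ≡ 14 (mod 19). M₂ = 38, y₂ ≡ 13 (mod 17). M₃ = 323, y₃ ≡ 1 (mod 2). t = 2×34×14 + 5×38×13 + 1×323×1 ≡ 515 (mod 646)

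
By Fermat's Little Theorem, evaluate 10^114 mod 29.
By Fermat: 10^{28} ≡ 1 (mod 29). 114 = 4×28 + 2. So 10^{114} ≡ 10^{2} ≡ 13 (mod 29)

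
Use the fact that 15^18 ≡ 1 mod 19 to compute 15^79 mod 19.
By Fermat: 15^{18} ≡ 1 mod 19. 79 = 4×18 + 7. So 15^{79} ≡ 15^{7} ≡ 13 mod 19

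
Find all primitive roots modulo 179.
There are φ(178) = 88 primitive roots mod 179: {2, 6, 7, 8, 10, 11, 18, 21, 23, 24, 26, 28, 30, 32, 33, 34, 35, 37, 38, 40, 41, 44, 50, 53, 54, 55, 58, 62, 63, 69, 71, 72, 73, 78, 79, 84, 86, 90, 91, 92, 94, 96, 97, 98, 99, 102, 103, 104, 105, 109, 111, 112, 113, 114, 115, 118, 119, 120, 122, 123, 127, 128, 130, 131, 132, 133, 134, 136, 137, 140, 143, 148, 150, 152, 154, 157, 159, 160, 162, 163, 164, 165, 166, 167, 170, 174, 175, 176}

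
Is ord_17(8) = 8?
Powers of 8 mod 17: 8^1≡8, 8^2≡13, 8^3≡2, 8^4≡16, 8^5≡9, 8^6≡4, 8^7≡15, 8^8≡1. First k with 8^k≡1 is k=8. Yes, ord_17(8) = 8.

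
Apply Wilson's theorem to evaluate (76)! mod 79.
(78)! = (76)! × (77) × (78) ≡ -1 mod 79. So (76)! ≡ -1 × [(78)(77)]^(-1) ≡ 39 mod 79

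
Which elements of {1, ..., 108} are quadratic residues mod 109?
Quadratic residues modulo 109: {1, 3, 4, 5, 7, 9, 12, 15, 16, 20, 21, 22, 25, 26, 27, 28, 29, 31, 34, 35, 36, 38, 43, 45, 46, 48, 49, 60, 61, 63, 64, 66, 71, 73, 74, 75, 78, 80, 81, 82, 83, 84, 87, 88, 89, 93, 94, 97, 100, 102, 104, 105, 106, 108}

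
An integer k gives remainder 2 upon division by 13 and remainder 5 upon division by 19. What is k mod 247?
M = 13 × 19 = 247. M₁ = 19, y₁ ≡ 11 mod 13. M₂ = 13, y₂ ≡ 3 mod 19. k = 2×19×11 + 5×13×3 ≡ 119 mod 247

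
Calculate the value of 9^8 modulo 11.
By repeated squaring (mod 11): 9^{1}≡9, 9^{2}≡4, 9^{4}≡5, 9^{8}≡3. So 9^{8} ≡ 3 (mod 11)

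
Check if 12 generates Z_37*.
12^{9} ≡ 1 (mod 37) and 9 < 36, so ord_37(12) = 9 ≠ 36 and 12 is not a primitive root.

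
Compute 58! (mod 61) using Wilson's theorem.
(60)! = (58)! × (59) × (60) ≡ -1 (mod 61). So (58)! ≡ -1 × [(60)(59)]^(-1) ≡ 30 (mod 61)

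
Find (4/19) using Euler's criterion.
(4/19) = 4^{9} mod 19 = 1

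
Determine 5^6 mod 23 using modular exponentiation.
By repeated squaring mod 23: 5^{1}≡5, 5^{2}≡2, 5^{4}≡4. Then 5^{6} = 5^{4+2} ≡ 4 × 2 ≡ 8 mod 23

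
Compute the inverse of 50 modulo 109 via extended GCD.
Extended GCD: 50(24) + 109(-11) = 1. So 50^(-1) ≡ 24 mod 109. Verify: 50 × 24 = 1200 ≡ 1 mod 109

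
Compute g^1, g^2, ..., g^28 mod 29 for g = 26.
26^1, 26^2, ..., 26^{28} mod 29: [26, 9, 2, 23, 18, 4, 17, 7, 8, 5, 14, 16, 10, 28, 3, 20, 27, 6, 11, 25, 12, 22, 21, 24, 15, 13, 19, 1]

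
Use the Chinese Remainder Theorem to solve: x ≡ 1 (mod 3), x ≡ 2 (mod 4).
M = 3 × 4 = 12. M₁ = 4, y₁ ≡ 1 (mod 3). M₂ = 3, y₂ ≡ 3 (mod 4). x = 1×4×1 + 2×3×3 ≡ 10 (mod 12)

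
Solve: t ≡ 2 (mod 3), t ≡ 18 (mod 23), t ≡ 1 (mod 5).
M = 3 × 23 × 5 = 345. M₁ = 115, y₁ ≡ 1 (mod 3). M₂ = 15, y₂ ≡ 20 (mod 23). M₃ = 69, y₃ ≡ 4 (mod 5). t = 2×115×1 + 18×15×20 + 1×69×4 ≡ 41 (mod 345)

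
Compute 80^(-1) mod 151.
Since 151 is prime, by Fermat 80^(-1) ≡ 80^{149} ≡ 17 mod 151. Verify: 80 × 17 = 1360 ≡ 1 mod 151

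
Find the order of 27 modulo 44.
Powers of 27 mod 44: 27^1≡27, 27^2≡25, 27^3≡15, 27^4≡9, 27^5≡23, 27^6≡5, 27^7≡3, 27^8≡37, 27^9≡31, 27^10≡1. So the order of 27 is 10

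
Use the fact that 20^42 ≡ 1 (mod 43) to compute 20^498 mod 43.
By Fermat: 20^{42} ≡ 1 (mod 43). 498 ≡ 36 (mod 42). So 20^{498} ≡ 20^{36} ≡ 11 (mod 43)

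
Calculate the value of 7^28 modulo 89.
By repeated squaring mod 89: 7^{1}≡7, 7^{2}≡49, 7^{4}≡87, 7^{8}≡4, 7^{16}≡16. Then 7^{28} = 7^{16+8+4} ≡ 16 × 4 × 87 ≡ 50 mod 89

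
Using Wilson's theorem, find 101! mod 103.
(102)! = (101)! × (102) ≡ -1 (mod 103). So (101)! ≡ -1 × (102)^(-1) ≡ (-1)×(-1) = 1 (mod 103)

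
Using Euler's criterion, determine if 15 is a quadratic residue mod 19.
By Euler's criterion: 15^{9} ≡ 18 (mod 19). Since this equals -1 (≡ 18), 15 is not a QR.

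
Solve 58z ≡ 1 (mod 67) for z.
Since 67 is prime, by Fermat 58^(-1) ≡ 58^{65} ≡ 52 (mod 67). Verify: 58 × 52 = 3016 ≡ 1 (mod 67)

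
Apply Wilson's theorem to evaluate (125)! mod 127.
(126)! = (125)! × (126) ≡ -1 mod 127. So (125)! ≡ -1 × (126)^(-1) ≡ (-1)×(-1) = 1 mod 127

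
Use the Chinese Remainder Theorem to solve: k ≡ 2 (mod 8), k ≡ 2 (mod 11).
M = 8 × 11 = 88. M₁ = 11, y₁ ≡ 3 (mod 8). M₂ = 8, y₂ ≡ 7 (mod 11). k = 2×11×3 + 2×8×7 ≡ 2 (mod 88)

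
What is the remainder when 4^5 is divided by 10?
By repeated squaring (mod 10): 4^{1}≡4, 4^{2}≡6, 4^{4}≡6. Then 4^{5} = 4^{4+1} ≡ 6 × 4 ≡ 4 (mod 10)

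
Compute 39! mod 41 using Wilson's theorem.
(40)! = (39)! × (40) ≡ -1 mod 41. So (39)! ≡ -1 × (40)^(-1) ≡ (-1)×(-1) = 1 mod 41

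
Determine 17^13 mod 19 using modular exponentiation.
By repeated squaring (mod 19): 17^{1}≡17, 17^{2}≡4, 17^{4}≡16, 17^{8}≡9. Then 17^{13} = 17^{8+4+1} ≡ 9 × 16 × 17 ≡ 16 (mod 19)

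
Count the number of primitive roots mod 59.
Number of primitive roots mod 59 = φ(p-1) = φ(58) = 28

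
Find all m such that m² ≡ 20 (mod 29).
The square roots of 20 mod 29 are 7 and 22. Verify: 7² = 49 ≡ 20 (mod 29)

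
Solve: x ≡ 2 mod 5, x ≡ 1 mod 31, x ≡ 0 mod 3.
M = 5 × 31 × 3 = 465. M₁ = 93, y₁ ≡ 2 mod 5. M₂ = 15, y₂ ≡ 29 mod 31. M₃ = 155, y₃ ≡ 2 mod 3. x = 2×93×2 + 1×15×29 + 0×155×2 ≡ 342 mod 465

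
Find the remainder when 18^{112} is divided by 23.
By Fermat: 18^{22} ≡ 1 (mod 23). 112 = 5×22 + 2. So 18^{112} ≡ 18^{2} ≡ 2 (mod 23)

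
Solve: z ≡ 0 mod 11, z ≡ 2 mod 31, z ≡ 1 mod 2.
M = 11 × 31 × 2 = 682. M₁ = 62, y₁ ≡ 8 mod 11. M₂ = 22, y₂ ≡ 24 mod 31. M₃ = 341, y₃ ≡ 1 mod 2. z = 0×62×8 + 2×22×24 + 1×341×1 ≡ 33 mod 682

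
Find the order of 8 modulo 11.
Powers of 8 mod 11: 8^1≡8, 8^2≡9, 8^3≡6, 8^4≡4, 8^5≡10, 8^6≡3, 8^7≡2, 8^8≡5, 8^9≡7, 8^10≡1. So the order of 8 is 10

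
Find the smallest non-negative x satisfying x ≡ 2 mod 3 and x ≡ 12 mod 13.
M = 3 × 13 = 39. M₁ = 13, y₁ ≡ 1 mod 3. M₂ = 3, y₂ ≡ 9 mod 13. x = 2×13×1 + 12×3×9 ≡ 38 mod 39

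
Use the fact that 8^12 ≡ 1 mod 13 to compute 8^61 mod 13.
By Fermat: 8^{12} ≡ 1 mod 13. 61 = 5×12 + 1. So 8^{61} ≡ 8^{1} ≡ 8 mod 13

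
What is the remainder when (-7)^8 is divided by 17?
By repeated squaring (mod 17): (-7)^{1}≡10, (-7)^{2}≡15, (-7)^{4}≡4, (-7)^{8}≡16. So (-7)^{8} ≡ 16 (mod 17)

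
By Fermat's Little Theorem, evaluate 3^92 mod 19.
By Fermat: 3^{18} ≡ 1 mod 19. 92 = 5×18 + 2. So 3^{92} ≡ 3^{2} ≡ 9 mod 19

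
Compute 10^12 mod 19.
By repeated squaring (mod 19): 10^{1}≡10, 10^{2}≡5, 10^{4}≡6, 10^{8}≡17. Then 10^{12} = 10^{8+4} ≡ 17 × 6 ≡ 7 (mod 19)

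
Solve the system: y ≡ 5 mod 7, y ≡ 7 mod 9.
M = 7 × 9 = 63. M₁ = 9, y₁ ≡ 4 mod 7. M₂ = 7, y₂ ≡ 4 mod 9. y = 5×9×4 + 7×7×4 ≡ 61 mod 63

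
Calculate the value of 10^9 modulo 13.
By repeated squaring mod 13: 10^{1}≡10, 10^{2}≡9, 10^{4}≡3, 10^{8}≡9. Then 10^{9} = 10^{8+1} ≡ 9 × 10 ≡ 12 mod 13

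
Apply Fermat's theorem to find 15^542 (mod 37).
By Fermat: 15^{36} ≡ 1 (mod 37). 542 ≡ 2 (mod 36). So 15^{542} ≡ 15^{2} ≡ 3 (mod 37)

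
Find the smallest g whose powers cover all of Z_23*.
g = 5. For each prime q|22: 5^{11}≡22, 5^{2}≡2, none ≡ 1, so ord_23(5) = 22 and 5 is a primitive root.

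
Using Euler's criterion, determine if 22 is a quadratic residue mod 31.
By Euler's criterion: 22^{15} ≡ 30 (mod 31). Since this equals -1 (≡ 30), 22 is not a QR.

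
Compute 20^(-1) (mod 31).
Since 31 is prime, by Fermat 20^(-1) ≡ 20^{29} ≡ 14 (mod 31). Verify: 20 × 14 = 280 ≡ 1 (mod 31)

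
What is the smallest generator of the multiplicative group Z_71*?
g = 7. For each prime q|70: 7^{35}≡70, 7^{14}≡54, 7^{10}≡45, none ≡ 1, so ord_71(7) = 70 and 7 is a primitive root.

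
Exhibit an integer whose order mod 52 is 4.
5 has order 4 mod 52 since 5^{4} ≡ 1 mod 52 and no smaller power works.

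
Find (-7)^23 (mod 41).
By repeated squaring (mod 41): (-7)^{1}≡34, (-7)^{2}≡8, (-7)^{4}≡23, (-7)^{8}≡37, (-7)^{16}≡16. Then (-7)^{23} = (-7)^{16+4+2+1} ≡ 16 × 23 × 8 × 34 ≡ 15 (mod 41)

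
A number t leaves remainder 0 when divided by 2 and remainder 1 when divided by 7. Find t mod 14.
M = 2 × 7 = 14. M₁ = 7, y₁ ≡ 1 mod 2. M₂ = 2, y₂ ≡ 4 mod 7. t = 0×7×1 + 1×2×4 ≡ 8 mod 14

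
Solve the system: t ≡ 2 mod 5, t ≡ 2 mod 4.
M = 5 × 4 = 20. M₁ = 4, y₁ ≡ 4 mod 5. M₂ = 5, y₂ ≡ 1 mod 4. t = 2×4×4 + 2×5×1 ≡ 2 mod 20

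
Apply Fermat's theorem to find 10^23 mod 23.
By Fermat: 10^{22} ≡ 1 mod 23. So 10^{23} = 10^{22} · 10^{1} ≡ 10^{1} ≡ 10 mod 23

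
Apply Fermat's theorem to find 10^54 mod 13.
By Fermat: 10^{12} ≡ 1 mod 13. 54 = 4×12 + 6. So 10^{54} ≡ 10^{6} ≡ 1 mod 13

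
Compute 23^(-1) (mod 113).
Since 113 is prime, by Fermat 23^(-1) ≡ 23^{111} ≡ 59 (mod 113). Verify: 23 × 59 = 1357 ≡ 1 (mod 113)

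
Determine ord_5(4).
Powers of 4 mod 5: 4^1≡4, 4^2≡1. ord_5(4) = 2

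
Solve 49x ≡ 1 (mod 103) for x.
Since 103 is prime, by Fermat 49^(-1) ≡ 49^{101} ≡ 82 (mod 103). Verify: 49 × 82 = 4018 ≡ 1 (mod 103)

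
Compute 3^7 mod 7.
Using Fermat: 3^{6} ≡ 1 (mod 7). 7 ≡ 1 (mod 6). So 3^{7} ≡ 3^{1} ≡ 3 (mod 7)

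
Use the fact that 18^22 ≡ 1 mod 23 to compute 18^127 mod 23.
By Fermat: 18^{22} ≡ 1 mod 23. 127 = 5×22 + 17. So 18^{127} ≡ 18^{17} ≡ 8 mod 23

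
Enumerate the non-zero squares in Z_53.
QRs mod 53: {1, 4, 6, 7, 9, 10, 11, 13, 15, 16, 17, 24, 25, 28, 29, 36, 37, 38, 40, 42, 43, 44, 46, 47, 49, 52}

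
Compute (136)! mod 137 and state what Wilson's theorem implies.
(136)! mod 137 = 136. Since this equals -1 mod 137, Wilson confirms 137 is prime.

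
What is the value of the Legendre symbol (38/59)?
(38/59) = 38^{29} mod 59 = -1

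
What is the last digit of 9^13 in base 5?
Using Fermat: 9^{4} ≡ 1 mod 5. 13 ≡ 1 mod 4. So 9^{13} ≡ 9^{1} ≡ 4 mod 5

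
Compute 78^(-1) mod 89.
Since 89 is prime, by Fermat 78^(-1) ≡ 78^{87} ≡ 8 mod 89. Verify: 78 × 8 = 624 ≡ 1 mod 89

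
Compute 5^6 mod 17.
By repeated squaring mod 17: 5^{1}≡5, 5^{2}≡8, 5^{4}≡13. Then 5^{6} = 5^{4+2} ≡ 13 × 8 ≡ 2 mod 17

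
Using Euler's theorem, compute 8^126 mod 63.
By Euler: 8^{36} ≡ 1 (mod 63) since gcd(8, 63) = 1. 126 = 3×36 + 18. So 8^{126} ≡ 8^{18} ≡ 1 (mod 63)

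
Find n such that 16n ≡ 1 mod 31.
Since 31 is prime, by Fermat 16^(-1) ≡ 16^{29} ≡ 2 mod 31. Verify: 16 × 2 = 32 ≡ 1 mod 31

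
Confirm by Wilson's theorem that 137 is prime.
(136)! mod 137 = 136. Since this equals -1 mod 137, Wilson confirms 137 is prime.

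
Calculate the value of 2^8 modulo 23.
By repeated squaring mod 23: 2^{1}≡2, 2^{2}≡4, 2^{4}≡16, 2^{8}≡3. So 2^{8} ≡ 3 mod 23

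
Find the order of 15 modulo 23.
Powers of 15 mod 23: 15^1≡15, 15^2≡18, 15^3≡17, 15^4≡2, 15^5≡7, 15^6≡13, 15^7≡11, 15^8≡4, 15^9≡14, 15^10≡3, 15^11≡22, 15^12≡8, 15^13≡5, 15^14≡6, 15^15≡21, 15^16≡16, 15^17≡10, 15^18≡12, 15^19≡19, 15^20≡9, 15^21≡20, 15^22≡1. So the order of 15 is 22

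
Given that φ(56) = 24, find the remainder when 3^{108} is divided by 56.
By Euler: 3^{24} ≡ 1 (mod 56) since gcd(3, 56) = 1. 108 = 4×24 + 12. So 3^{108} ≡ 3^{12} ≡ 1 (mod 56)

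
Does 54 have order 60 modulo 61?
ord_61(54) divides 60. For each prime q|60: 54^{30}≡60, 54^{20}≡47, 54^{12}≡34, none ≡ 1. So 54 has order 60 and is a primitive root mod 61.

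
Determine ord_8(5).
Powers of 5 mod 8: 5^1≡5, 5^2≡1. ord_8(5) = 2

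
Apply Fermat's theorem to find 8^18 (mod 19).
By Fermat's Little Theorem, 8^{18} ≡ 1 (mod 19) since 19 is prime and gcd(8, 19) = 1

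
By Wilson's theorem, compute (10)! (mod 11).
By Wilson's theorem, (10)! ≡ -1 ≡ 10 (mod 11)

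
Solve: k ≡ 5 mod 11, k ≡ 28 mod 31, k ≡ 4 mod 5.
M = 11 × 31 × 5 = 1705. M₁ = 155, y₁ ≡ 1 mod 11. M₂ = 55, y₂ ≡ 22 mod 31. M₃ = 341, y₃ ≡ 1 mod 5. k = 5×155×1 + 28×55×22 + 4×341×1 ≡ 214 mod 1705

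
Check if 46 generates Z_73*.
46^{4} ≡ 1 (mod 73) and 4 < 72, so ord_73(46) = 4 ≠ 72 and 46 is not a primitive root.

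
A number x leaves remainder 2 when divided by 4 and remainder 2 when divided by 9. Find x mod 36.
M = 4 × 9 = 36. M₁ = 9, y₁ ≡ 1 mod 4. M₂ = 4, y₂ ≡ 7 mod 9. x = 2×9×1 + 2×4×7 ≡ 2 mod 36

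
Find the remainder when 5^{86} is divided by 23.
By Fermat: 5^{22} ≡ 1 (mod 23). 86 = 3×22 + 20. So 5^{86} ≡ 5^{20} ≡ 12 (mod 23)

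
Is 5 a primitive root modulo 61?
5^{30} ≡ 1 (mod 61) and 30 < 60, so ord_61(5) = 30 ≠ 60 and 5 is not a primitive root.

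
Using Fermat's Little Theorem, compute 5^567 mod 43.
By Fermat: 5^{42} ≡ 1 (mod 43). 567 ≡ 21 (mod 42). So 5^{567} ≡ 5^{21} ≡ 42 (mod 43)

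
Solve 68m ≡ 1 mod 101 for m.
Since 101 is prime, by Fermat 68^(-1) ≡ 68^{99} ≡ 52 mod 101. Verify: 68 × 52 = 3536 ≡ 1 mod 101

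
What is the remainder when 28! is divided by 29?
By Wilson's theorem, (28)! ≡ -1 ≡ 28 (mod 29)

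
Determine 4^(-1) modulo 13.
Since 13 is prime, by Fermat 4^(-1) ≡ 4^{11} ≡ 10 mod 13. Verify: 4 × 10 = 40 ≡ 1 mod 13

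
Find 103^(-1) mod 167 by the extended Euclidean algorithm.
Extended GCD: 103(60) + 167(-37) = 1. So 103^(-1) ≡ 60 mod 167. Verify: 103 × 60 = 6180 ≡ 1 mod 167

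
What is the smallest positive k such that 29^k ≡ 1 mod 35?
Powers of 29 mod 35: 29^1≡29, 29^2≡1. So the order of 29 is 2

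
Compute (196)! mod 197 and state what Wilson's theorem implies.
(196)! mod 197 = 196. Since this equals -1 (mod 197), Wilson confirms 197 is prime.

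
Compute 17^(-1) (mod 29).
Since 29 is prime, by Fermat 17^(-1) ≡ 17^{27} ≡ 12 (mod 29). Verify: 17 × 12 = 204 ≡ 1 (mod 29)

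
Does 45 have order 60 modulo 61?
45^{30} ≡ 1 (mod 61) and 30 < 60, so ord_61(45) = 30 ≠ 60 and 45 is not a primitive root.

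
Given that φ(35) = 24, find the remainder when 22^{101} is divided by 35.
By Euler: 22^{24} ≡ 1 (mod 35) since gcd(22, 35) = 1. 101 = 4×24 + 5. So 22^{101} ≡ 22^{5} ≡ 22 (mod 35)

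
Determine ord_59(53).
Powers of 53 mod 59: 53^1≡53, 53^2≡36, 53^3≡20, 53^4≡57, 53^5≡12, 53^6≡46, 53^7≡19, 53^8≡4, 53^9≡35, 53^10≡26, 53^11≡21, 53^12≡51, 53^13≡48, 53^14≡7, 53^15≡17, 53^16≡16, 53^17≡22, 53^18≡45, 53^19≡25, 53^20≡27, 53^21≡15, 53^22≡28, 53^23≡9, 53^24≡5, 53^25≡29, 53^26≡3, 53^27≡41, 53^28≡49, 53^29≡1. So the order of 53 is 29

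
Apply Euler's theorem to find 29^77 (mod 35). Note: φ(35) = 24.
By Euler: 29^{24} ≡ 1 (mod 35) since gcd(29, 35) = 1. 77 = 3×24 + 5. So 29^{77} ≡ 29^{5} ≡ 29 (mod 35)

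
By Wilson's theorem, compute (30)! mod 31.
By Wilson's theorem, (30)! ≡ -1 ≡ 30 mod 31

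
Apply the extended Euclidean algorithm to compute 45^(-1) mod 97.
Extended GCD: 45(-28) + 97(13) = 1. So 45^(-1) ≡ -28 ≡ 69 mod 97. Verify: 45 × 69 = 3105 ≡ 1 mod 97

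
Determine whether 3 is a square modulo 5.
By Euler's criterion: 3^{2} ≡ 4 (mod 5). Since this equals -1 (≡ 4), 3 is not a QR.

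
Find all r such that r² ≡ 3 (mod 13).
The square roots of 3 mod 13 are 9 and 4. Verify: 9² = 81 ≡ 3 (mod 13)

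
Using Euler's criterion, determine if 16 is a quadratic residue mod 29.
By Euler's criterion: 16^{14} ≡ 1 mod 29. Since this equals 1, 16 is a QR.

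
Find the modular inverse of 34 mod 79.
Since 79 is prime, by Fermat 34^(-1) ≡ 34^{77} ≡ 7 mod 79. Verify: 34 × 7 = 238 ≡ 1 mod 79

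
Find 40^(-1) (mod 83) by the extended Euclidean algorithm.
Extended GCD: 40(27) + 83(-13) = 1. So 40^(-1) ≡ 27 (mod 83). Verify: 40 × 27 = 1080 ≡ 1 (mod 83)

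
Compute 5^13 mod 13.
Using Fermat: 5^{12} ≡ 1 (mod 13). 13 ≡ 1 (mod 12). So 5^{13} ≡ 5^{1} ≡ 5 (mod 13)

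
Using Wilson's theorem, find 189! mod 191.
(190)! = (189)! × (190) ≡ -1 (mod 191). So (189)! ≡ -1 × (190)^(-1) ≡ (-1)×(-1) = 1 (mod 191)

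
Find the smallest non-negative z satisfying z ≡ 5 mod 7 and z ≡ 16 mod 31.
M = 7 × 31 = 217. M₁ = 31, y₁ ≡ 5 mod 7. M₂ = 7, y₂ ≡ 9 mod 31. z = 5×31×5 + 16×7×9 ≡ 47 mod 217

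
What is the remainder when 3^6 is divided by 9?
By repeated squaring (mod 9): 3^{1}≡3, 3^{2}≡0, 3^{4}≡0. Then 3^{6} = 3^{4+2} ≡ 0 × 0 ≡ 0 (mod 9)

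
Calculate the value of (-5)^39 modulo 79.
By repeated squaring (mod 79): (-5)^{1}≡74, (-5)^{2}≡25, (-5)^{4}≡72, (-5)^{8}≡49, (-5)^{16}≡31, (-5)^{32}≡13. Then (-5)^{39} = (-5)^{32+4+2+1} ≡ 13 × 72 × 25 × 74 ≡ 78 (mod 79)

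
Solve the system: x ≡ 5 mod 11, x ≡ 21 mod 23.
M = 11 × 23 = 253. M₁ = 23, y₁ ≡ 1 mod 11. M₂ = 11, y₂ ≡ 21 mod 23. x = 5×23×1 + 21×11×21 ≡ 159 mod 253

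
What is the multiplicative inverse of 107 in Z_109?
Since 109 is prime, by Fermat 107^(-1) ≡ 107^{107} ≡ 54 (mod 109). Verify: 107 × 54 = 5778 ≡ 1 (mod 109)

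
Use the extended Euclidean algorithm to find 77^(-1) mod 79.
Extended GCD: 77(39) + 79(-38) = 1. So 77^(-1) ≡ 39 mod 79. Verify: 77 × 39 = 3003 ≡ 1 mod 79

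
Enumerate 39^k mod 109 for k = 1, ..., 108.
39^1, 39^2, ..., 39^{108} mod 109: [39, 104, 23, 25, 103, 93, 30, 80, 68, 36, 96, 38, 65, 28, 2, 78, 99, 46, 50, 97, 77, 60, 51, 27, 72, 83, 76, 21, 56, 4, 47, 89, 92, 100, 85, 45, 11, 102, 54, 35, 57, 43, 42, 3, 8, 94, 69, 75, 91, 61, 90, 22, 95, 108, 70, 5, 86, 84, 6, 16, 79, 29, 41, 73, 13, 71, 44, 81, 107, 31, 10, 63, 59, 12, 32, 49, 58, 82, 37, 26, 33, 88, 53, 105, 62, 20, 17, 9, 24, 64, 98, 7, 55, 74, 52, 66, 67, 106, 101, 15, 40, 34, 18, 48, 19, 87, 14, 1]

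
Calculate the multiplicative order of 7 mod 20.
Powers of 7 mod 20: 7^1≡7, 7^2≡9, 7^3≡3, 7^4≡1. Order = 4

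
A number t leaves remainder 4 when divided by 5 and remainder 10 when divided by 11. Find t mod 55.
M = 5 × 11 = 55. M₁ = 11, y₁ ≡ 1 mod 5. M₂ = 5, y₂ ≡ 9 mod 11. t = 4×11×1 + 10×5×9 ≡ 54 mod 55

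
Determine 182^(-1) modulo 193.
Since 193 is prime, by Fermat 182^(-1) ≡ 182^{191} ≡ 35 (mod 193). Verify: 182 × 35 = 6370 ≡ 1 (mod 193)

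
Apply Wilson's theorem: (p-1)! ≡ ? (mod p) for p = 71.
By Wilson's theorem, (70)! ≡ -1 ≡ 70 mod 71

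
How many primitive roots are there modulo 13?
There are φ(13-1) = φ(12) = 4 primitive roots modulo 13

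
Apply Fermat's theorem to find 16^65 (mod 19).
By Fermat: 16^{18} ≡ 1 (mod 19). 65 = 3×18 + 11. So 16^{65} ≡ 16^{11} ≡ 9 (mod 19)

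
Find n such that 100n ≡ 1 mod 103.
Since 103 is prime, by Fermat 100^(-1) ≡ 100^{101} ≡ 34 mod 103. Verify: 100 × 34 = 3400 ≡ 1 mod 103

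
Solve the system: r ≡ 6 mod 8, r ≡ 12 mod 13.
M = 8 × 13 = 104. M₁ = 13, y₁ ≡ 5 mod 8. M₂ = 8, y₂ ≡ 5 mod 13. r = 6×13×5 + 12×8×5 ≡ 38 mod 104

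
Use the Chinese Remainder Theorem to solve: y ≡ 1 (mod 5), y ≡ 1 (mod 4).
M = 5 × 4 = 20. M₁ = 4, y₁ ≡ 4 (mod 5). M₂ = 5, y₂ ≡ 1 (mod 4). y = 1×4×4 + 1×5×1 ≡ 1 (mod 20)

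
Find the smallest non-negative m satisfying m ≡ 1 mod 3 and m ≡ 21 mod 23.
M = 3 × 23 = 69. M₁ = 23, y₁ ≡ 2 mod 3. M₂ = 3, y₂ ≡ 8 mod 23. m = 1×23×2 + 21×3×8 ≡ 67 mod 69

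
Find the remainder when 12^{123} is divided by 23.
By Fermat: 12^{22} ≡ 1 mod 23. 123 = 5×22 + 13. So 12^{123} ≡ 12^{13} ≡ 6 mod 23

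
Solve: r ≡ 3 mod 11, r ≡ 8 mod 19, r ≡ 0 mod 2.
M = 11 × 19 × 2 = 418. M₁ = 38, y₁ ≡ 9 mod 11. M₂ = 22, y₂ ≡ 13 mod 19. M₃ = 209, y₃ ≡ 1 mod 2. r = 3×38×9 + 8×22×13 + 0×209×1 ≡ 388 mod 418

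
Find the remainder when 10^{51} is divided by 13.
By Fermat: 10^{12} ≡ 1 (mod 13). 51 = 4×12 + 3. So 10^{51} ≡ 10^{3} ≡ 12 (mod 13)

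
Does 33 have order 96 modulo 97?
33^{8} ≡ 1 (mod 97) and 8 < 96, so ord_97(33) = 8 ≠ 96 and 33 is not a primitive root.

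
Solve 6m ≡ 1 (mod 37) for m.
Since 37 is prime, by Fermat 6^(-1) ≡ 6^{35} ≡ 31 (mod 37). Verify: 6 × 31 = 186 ≡ 1 (mod 37)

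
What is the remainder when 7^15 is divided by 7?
By repeated squaring (mod 7): 7^{1}≡0, 7^{2}≡0, 7^{4}≡0, 7^{8}≡0. Then 7^{15} = 7^{8+4+2+1} ≡ 0 × 0 × 0 × 0 ≡ 0 (mod 7)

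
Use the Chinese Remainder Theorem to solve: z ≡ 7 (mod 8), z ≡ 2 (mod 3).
M = 8 × 3 = 24. M₁ = 3, y₁ ≡ 3 (mod 8). M₂ = 8, y₂ ≡ 2 (mod 3). z = 7×3×3 + 2×8×2 ≡ 23 (mod 24)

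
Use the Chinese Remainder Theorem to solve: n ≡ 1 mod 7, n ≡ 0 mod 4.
M = 7 × 4 = 28. M₁ = 4, y₁ ≡ 2 mod 7. M₂ = 7, y₂ ≡ 3 mod 4. n = 1×4×2 + 0×7×3 ≡ 8 mod 28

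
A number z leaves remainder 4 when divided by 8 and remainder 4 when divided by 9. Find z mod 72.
M = 8 × 9 = 72. M₁ = 9, y₁ ≡ 1 mod 8. M₂ = 8, y₂ ≡ 8 mod 9. z = 4×9×1 + 4×8×8 ≡ 4 mod 72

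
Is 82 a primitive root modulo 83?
82^{2} ≡ 1 mod 83 and 2 < 82, so ord_83(82) = 2 ≠ 82 and 82 is not a primitive root.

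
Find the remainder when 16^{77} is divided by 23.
By Fermat: 16^{22} ≡ 1 mod 23. 77 = 3×22 + 11. So 16^{77} ≡ 16^{11} ≡ 1 mod 23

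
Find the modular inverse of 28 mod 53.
Since 53 is prime, by Fermat 28^(-1) ≡ 28^{51} ≡ 36 mod 53. Verify: 28 × 36 = 1008 ≡ 1 mod 53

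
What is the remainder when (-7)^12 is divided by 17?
By repeated squaring (mod 17): (-7)^{1}≡10, (-7)^{2}≡15, (-7)^{4}≡4, (-7)^{8}≡16. Then (-7)^{12} = (-7)^{8+4} ≡ 16 × 4 ≡ 13 (mod 17)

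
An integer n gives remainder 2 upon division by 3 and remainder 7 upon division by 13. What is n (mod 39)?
M = 3 × 13 = 39. M₁ = 13, y₁ ≡ 1 (mod 3). M₂ = 3, y₂ ≡ 9 (mod 13). n = 2×13×1 + 7×3×9 ≡ 20 (mod 39)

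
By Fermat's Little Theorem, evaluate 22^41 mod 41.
By Fermat: 22^{40} ≡ 1 mod 41. So 22^{41} = 22^{40} · 22^{1} ≡ 22^{1} ≡ 22 mod 41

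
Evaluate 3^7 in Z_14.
By repeated squaring (mod 14): 3^{1}≡3, 3^{2}≡9, 3^{4}≡11. Then 3^{7} = 3^{4+2+1} ≡ 11 × 9 × 3 ≡ 3 (mod 14)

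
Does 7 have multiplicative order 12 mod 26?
Powers of 7 mod 26: 7^1≡7, 7^2≡23, 7^3≡5, 7^4≡9, 7^5≡11, 7^6≡25, 7^7≡19, 7^8≡3, 7^9≡21, 7^10≡17, 7^11≡15, 7^12≡1. First k with 7^k≡1 is k=12. Yes, ord_26(7) = 12.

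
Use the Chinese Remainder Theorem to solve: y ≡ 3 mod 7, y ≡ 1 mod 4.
M = 7 × 4 = 28. M₁ = 4, y₁ ≡ 2 mod 7. M₂ = 7, y₂ ≡ 3 mod 4. y = 3×4×2 + 1×7×3 ≡ 17 mod 28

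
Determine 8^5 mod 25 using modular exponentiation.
By repeated squaring (mod 25): 8^{1}≡8, 8^{2}≡14, 8^{4}≡21. Then 8^{5} = 8^{4+1} ≡ 21 × 8 ≡ 18 (mod 25)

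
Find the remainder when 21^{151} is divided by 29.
By Fermat: 21^{28} ≡ 1 (mod 29). 151 = 5×28 + 11. So 21^{151} ≡ 21^{11} ≡ 26 (mod 29)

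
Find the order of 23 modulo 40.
Powers of 23 mod 40: 23^1≡23, 23^2≡9, 23^3≡7, 23^4≡1. ord_40(23) = 4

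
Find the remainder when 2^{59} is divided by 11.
By Fermat: 2^{10} ≡ 1 (mod 11). 59 = 5×10 + 9. So 2^{59} ≡ 2^{9} ≡ 6 (mod 11)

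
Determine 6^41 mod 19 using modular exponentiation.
Using Fermat: 6^{18} ≡ 1 mod 19. 41 ≡ 5 mod 18. So 6^{41} ≡ 6^{5} ≡ 5 mod 19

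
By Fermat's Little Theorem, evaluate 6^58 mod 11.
By Fermat: 6^{10} ≡ 1 mod 11. 58 = 5×10 + 8. So 6^{58} ≡ 6^{8} ≡ 4 mod 11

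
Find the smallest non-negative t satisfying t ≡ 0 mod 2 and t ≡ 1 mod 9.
M = 2 × 9 = 18. M₁ = 9, y₁ ≡ 1 mod 2. M₂ = 2, y₂ ≡ 5 mod 9. t = 0×9×1 + 1×2×5 ≡ 10 mod 18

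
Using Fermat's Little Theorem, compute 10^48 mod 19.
By Fermat: 10^{18} ≡ 1 mod 19. 48 = 2×18 + 12. So 10^{48} ≡ 10^{12} ≡ 7 mod 19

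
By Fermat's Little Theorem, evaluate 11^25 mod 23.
By Fermat: 11^{22} ≡ 1 mod 23. So 11^{25} = 11^{22} · 11^{3} ≡ 11^{3} ≡ 20 mod 23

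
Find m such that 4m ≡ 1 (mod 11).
Since 11 is prime, by Fermat 4^(-1) ≡ 4^{9} ≡ 3 (mod 11). Verify: 4 × 3 = 12 ≡ 1 (mod 11)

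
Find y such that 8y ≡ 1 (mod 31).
Since 31 is prime, by Fermat 8^(-1) ≡ 8^{29} ≡ 4 (mod 31). Verify: 8 × 4 = 32 ≡ 1 (mod 31)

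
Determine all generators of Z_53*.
There are φ(52) = 24 primitive roots mod 53: {2, 3, 5, 8, 12, 14, 18, 19, 20, 21, 22, 26, 27, 31, 32, 33, 34, 35, 39, 41, 45, 48, 50, 51}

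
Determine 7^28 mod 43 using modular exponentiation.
By repeated squaring (mod 43): 7^{1}≡7, 7^{2}≡6, 7^{4}≡36, 7^{8}≡6, 7^{16}≡36. Then 7^{28} = 7^{16+8+4} ≡ 36 × 6 × 36 ≡ 36 (mod 43)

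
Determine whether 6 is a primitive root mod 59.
ord_59(6) divides 58. For each prime q|58: 6^{29}≡58, 6^{2}≡36, none ≡ 1. So 6 has order 58 and is a primitive root mod 59.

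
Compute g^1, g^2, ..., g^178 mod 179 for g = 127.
127^1, 127^2, ..., 127^{178} mod 179: [127, 19, 86, 3, 23, 57, 79, 9, 69, 171, 58, 27, 28, 155, 174, 81, 84, 107, 164, 64, 73, 142, 134, 13, 40, 68, 44, 39, 120, 25, 132, 117, 2, 75, 38, 172, 6, 46, 114, 158, 18, 138, 163, 116, 54, 56, 131, 169, 162, 168, 35, 149, 128, 146, 105, 89, 26, 80, 136, 88, 78, 61, 50, 85, 55, 4, 150, 76, 165, 12, 92, 49, 137, 36, 97, 147, 53, 108, 112, 83, 159, 145, 157, 70, 119, 77, 113, 31, 178, 52, 160, 93, 176, 156, 122, 100, 170, 110, 8, 121, 152, 151, 24, 5, 98, 95, 72, 15, 115, 106, 37, 45, 166, 139, 111, 135, 140, 59, 154, 47, 62, 177, 104, 141, 7, 173, 133, 65, 21, 161, 41, 16, 63, 125, 123, 48, 10, 17, 11, 144, 30, 51, 33, 74, 90, 153, 99, 43, 91, 101, 118, 129, 94, 124, 175, 29, 103, 14, 167, 87, 130, 42, 143, 82, 32, 126, 71, 67, 96, 20, 34, 22, 109, 60, 102, 66, 148, 1]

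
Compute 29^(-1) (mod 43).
Since 43 is prime, by Fermat 29^(-1) ≡ 29^{41} ≡ 3 (mod 43). Verify: 29 × 3 = 87 ≡ 1 (mod 43)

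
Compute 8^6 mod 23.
By repeated squaring (mod 23): 8^{1}≡8, 8^{2}≡18, 8^{4}≡2. Then 8^{6} = 8^{4+2} ≡ 2 × 18 ≡ 13 (mod 23)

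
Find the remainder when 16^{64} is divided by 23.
By Fermat: 16^{22} ≡ 1 mod 23. 64 = 2×22 + 20. So 16^{64} ≡ 16^{20} ≡ 8 mod 23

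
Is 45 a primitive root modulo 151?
45^{75} ≡ 1 (mod 151) and 75 < 150, so ord_151(45) = 75 ≠ 150 and 45 is not a primitive root.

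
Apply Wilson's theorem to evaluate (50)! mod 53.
(52)! = (50)! × (51) × (52) ≡ -1 mod 53. So (50)! ≡ -1 × [(52)(51)]^(-1) ≡ 26 mod 53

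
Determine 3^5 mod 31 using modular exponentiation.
By repeated squaring mod 31: 3^{1}≡3, 3^{2}≡9, 3^{4}≡19. Then 3^{5} = 3^{4+1} ≡ 19 × 3 ≡ 26 mod 31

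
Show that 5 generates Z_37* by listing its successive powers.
5^1, 5^2, ..., 5^{36} mod 37: [5, 25, 14, 33, 17, 11, 18, 16, 6, 30, 2, 10, 13, 28, 29, 34, 22, 36, 32, 12, 23, 4, 20, 26, 19, 21, 31, 7, 35, 27, 24, 9, 8, 3, 15, 1]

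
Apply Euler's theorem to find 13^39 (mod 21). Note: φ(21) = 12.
By Euler: 13^{12} ≡ 1 (mod 21) since gcd(13, 21) = 1. 39 = 3×12 + 3. So 13^{39} ≡ 13^{3} ≡ 13 (mod 21)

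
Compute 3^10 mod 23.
By repeated squaring mod 23: 3^{1}≡3, 3^{2}≡9, 3^{4}≡12, 3^{8}≡6. Then 3^{10} = 3^{8+2} ≡ 6 × 9 ≡ 8 mod 23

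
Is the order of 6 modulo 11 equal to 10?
Powers of 6 mod 11: 6^1≡6, 6^2≡3, 6^3≡7, 6^4≡9, 6^5≡10, 6^6≡5, 6^7≡8, 6^8≡4, 6^9≡2, 6^10≡1. First k with 6^k≡1 is k=10. Yes, ord_11(6) = 10.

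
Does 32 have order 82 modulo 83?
ord_83(32) divides 82. For each prime q|82: 32^{41}≡82, 32^{2}≡28, none ≡ 1. So 32 has order 82 and is a primitive root mod 83.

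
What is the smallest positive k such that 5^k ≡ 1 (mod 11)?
Powers of 5 mod 11: 5^1≡5, 5^2≡3, 5^3≡4, 5^4≡9, 5^5≡1. Order = 5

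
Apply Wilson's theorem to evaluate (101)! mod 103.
(102)! = (101)! × (102) ≡ -1 mod 103. So (101)! ≡ -1 × (102)^(-1) ≡ (-1)×(-1) = 1 mod 103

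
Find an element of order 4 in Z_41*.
9 has order 4 mod 41 since 9^{4} ≡ 1 (mod 41) and no smaller power works.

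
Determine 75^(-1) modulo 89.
Since 89 is prime, by Fermat 75^(-1) ≡ 75^{87} ≡ 19 (mod 89). Verify: 75 × 19 = 1425 ≡ 1 (mod 89)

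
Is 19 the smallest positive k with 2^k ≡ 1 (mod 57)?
Powers of 2 mod 57: 2^1≡2, 2^2≡4, 2^3≡8, 2^4≡16, 2^5≡32, 2^6≡7, 2^7≡14, 2^8≡28, 2^9≡56, 2^10≡55, 2^11≡53, 2^12≡49, 2^13≡41, 2^14≡25, 2^15≡50, 2^16≡43, 2^17≡29, 2^18≡1. Already 2^18≡1, so the order is 18 < 19. No, the actual order is 18.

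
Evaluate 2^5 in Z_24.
By repeated squaring mod 24: 2^{1}≡2, 2^{2}≡4, 2^{4}≡16. Then 2^{5} = 2^{4+1} ≡ 16 × 2 ≡ 8 mod 24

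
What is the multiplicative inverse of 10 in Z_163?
Since 163 is prime, by Fermat 10^(-1) ≡ 10^{161} ≡ 49 (mod 163). Verify: 10 × 49 = 490 ≡ 1 (mod 163)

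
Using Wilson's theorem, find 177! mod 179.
(178)! = (177)! × (178) ≡ -1 mod 179. So (177)! ≡ -1 × (178)^(-1) ≡ (-1)×(-1) = 1 mod 179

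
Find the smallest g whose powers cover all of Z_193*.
g = 5. Powers: [5, 25, 125, 46, 37, 185, ...] generates all 192 non-zero residues.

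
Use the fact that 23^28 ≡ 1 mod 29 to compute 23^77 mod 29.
By Fermat: 23^{28} ≡ 1 mod 29. 77 = 2×28 + 21. So 23^{77} ≡ 23^{21} ≡ 1 mod 29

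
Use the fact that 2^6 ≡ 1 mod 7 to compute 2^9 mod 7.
By Fermat: 2^{6} ≡ 1 mod 7. So 2^{9} = 2^{6} · 2^{3} ≡ 2^{3} ≡ 1 mod 7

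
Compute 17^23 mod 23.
Using Fermat: 17^{22} ≡ 1 (mod 23). 23 ≡ 1 (mod 22). So 17^{23} ≡ 17^{1} ≡ 17 (mod 23)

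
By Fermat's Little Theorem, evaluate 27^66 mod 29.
By Fermat: 27^{28} ≡ 1 mod 29. 66 = 2×28 + 10. So 27^{66} ≡ 27^{10} ≡ 9 mod 29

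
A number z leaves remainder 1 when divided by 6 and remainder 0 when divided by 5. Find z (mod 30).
M = 6 × 5 = 30. M₁ = 5, y₁ ≡ 5 (mod 6). M₂ = 6, y₂ ≡ 1 (mod 5). z = 1×5×5 + 0×6×1 ≡ 25 (mod 30)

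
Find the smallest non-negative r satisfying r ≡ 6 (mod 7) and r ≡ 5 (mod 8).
M = 7 × 8 = 56. M₁ = 8, y₁ ≡ 1 (mod 7). M₂ = 7, y₂ ≡ 7 (mod 8). r = 6×8×1 + 5×7×7 ≡ 13 (mod 56)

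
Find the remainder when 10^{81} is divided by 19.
By Fermat: 10^{18} ≡ 1 mod 19. 81 = 4×18 + 9. So 10^{81} ≡ 10^{9} ≡ 18 mod 19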